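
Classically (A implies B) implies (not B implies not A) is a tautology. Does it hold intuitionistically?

Yes

This is the forward direction of contraposition, which is intuitionistically derivable.
Assume A implies B and not B. If A held then B would follow, contradicting not B; so not A.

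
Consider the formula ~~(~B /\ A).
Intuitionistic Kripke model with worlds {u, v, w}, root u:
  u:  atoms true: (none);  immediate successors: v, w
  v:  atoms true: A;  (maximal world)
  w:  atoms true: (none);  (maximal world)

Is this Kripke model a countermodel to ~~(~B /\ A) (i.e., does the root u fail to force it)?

u ||-/- ~~(~B /\ A) since w is accessible from u and w ||- ~(~B /\ A).
w ||- ~(~B /\ A): no world accessible from w forces ~B /\ A.
So the root u does not force ~~(~B /\ A); the model is a countermodel.

Yes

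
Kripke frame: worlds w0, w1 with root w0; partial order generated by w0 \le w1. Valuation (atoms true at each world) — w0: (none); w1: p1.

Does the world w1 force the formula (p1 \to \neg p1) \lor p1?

w1 \Vdash (p1 \to \neg p1) \lor p1 via the disjunct p1.

Yes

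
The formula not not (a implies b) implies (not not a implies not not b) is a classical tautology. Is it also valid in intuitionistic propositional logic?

Yes

This is the distribution of double negation over implication, which is intuitionistically derivable.
Assume not not (a implies b) and not not a; suppose not b. Then a implies b would give not a (by contraposition), contradicting not not a; so not (a implies b), contradicting not not (a implies b). Hence not not b.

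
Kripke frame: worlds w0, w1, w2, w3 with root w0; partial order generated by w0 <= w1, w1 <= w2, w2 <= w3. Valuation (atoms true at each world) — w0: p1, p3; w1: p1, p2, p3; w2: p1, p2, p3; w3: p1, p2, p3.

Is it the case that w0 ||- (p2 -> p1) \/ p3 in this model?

Yes

w0 ||- (p2 -> p1) \/ p3 via the disjunct p2 -> p1.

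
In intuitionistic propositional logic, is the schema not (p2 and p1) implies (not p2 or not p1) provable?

No

This is the constructively invalid direction of De Morgan's law for conjunction, which is not intuitionistically valid.
A Kripke countermodel: worlds a, b, c; order generated by a <= b, a <= c; atoms true at each world — a:{}; b:{p2}; c:{p1}.
a does not force not (p2 and p1) implies (not p2 or not p1): already at a itself, a forces not (p2 and p1) but a does not force not p2 or not p1.
a does not force not p2 or not p1: neither disjunct is forced at a.
a does not force not p2 since b is accessible from a and b forces p2.
So the root a does not force the formula.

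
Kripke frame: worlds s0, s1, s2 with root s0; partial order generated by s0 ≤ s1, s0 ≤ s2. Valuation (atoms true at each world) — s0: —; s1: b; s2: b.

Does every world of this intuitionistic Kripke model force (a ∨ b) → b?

s0 ⊩ (a ∨ b) → b: every world accessible from s0 that forces a ∨ b (namely s1, s2) also forces b.
Since the root s0 forces (a ∨ b) → b and forcing is persistent (monotone upward), every world forces it.

Yes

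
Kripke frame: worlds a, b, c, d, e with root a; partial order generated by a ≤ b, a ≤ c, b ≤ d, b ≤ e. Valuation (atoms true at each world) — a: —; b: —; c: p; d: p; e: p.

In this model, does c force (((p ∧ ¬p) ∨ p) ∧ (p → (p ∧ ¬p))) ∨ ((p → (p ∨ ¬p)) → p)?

c ⊩ (((p ∧ ¬p) ∨ p) ∧ (p → (p ∧ ¬p))) ∨ ((p → (p ∨ ¬p)) → p) via the disjunct (p → (p ∨ ¬p)) → p.

Yes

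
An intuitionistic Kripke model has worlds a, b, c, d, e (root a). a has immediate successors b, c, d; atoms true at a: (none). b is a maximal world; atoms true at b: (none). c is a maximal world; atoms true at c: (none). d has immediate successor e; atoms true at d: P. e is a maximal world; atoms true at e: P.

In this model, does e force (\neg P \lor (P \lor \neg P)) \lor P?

e \Vdash (\neg P \lor (P \lor \neg P)) \lor P via the disjunct \neg P \lor (P \lor \neg P).

Yes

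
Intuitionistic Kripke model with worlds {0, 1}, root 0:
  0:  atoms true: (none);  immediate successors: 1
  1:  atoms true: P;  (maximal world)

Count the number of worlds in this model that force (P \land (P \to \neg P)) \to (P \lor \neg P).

0: forces it.
1: forces it.
Worlds forcing the formula: {0, 1}.

2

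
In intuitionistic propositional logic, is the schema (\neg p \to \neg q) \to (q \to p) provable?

No

This is the converse of contraposition, which is not intuitionistically valid.
A Kripke countermodel: worlds u0, u1; order generated by u0 \le u1; atoms true at each world — u0:{q}; u1:{p,q}.
u0 \nVdash (\neg p \to \neg q) \to (q \to p): already at u0 itself, u0 \Vdash \neg p \to \neg q but u0 \nVdash q \to p.
u0 \nVdash q \to p: already at u0 itself, u0 \Vdash q but u0 \nVdash p.
u0 lacks atom p, so u0 \nVdash p.
So the root u0 does not force the formula.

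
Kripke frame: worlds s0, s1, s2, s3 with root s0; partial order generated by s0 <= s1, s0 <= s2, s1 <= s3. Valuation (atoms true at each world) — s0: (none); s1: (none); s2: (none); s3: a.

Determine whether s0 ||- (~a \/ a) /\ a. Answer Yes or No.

No

s0 ||-/- (~a \/ a) /\ a since s0 fails ~a \/ a.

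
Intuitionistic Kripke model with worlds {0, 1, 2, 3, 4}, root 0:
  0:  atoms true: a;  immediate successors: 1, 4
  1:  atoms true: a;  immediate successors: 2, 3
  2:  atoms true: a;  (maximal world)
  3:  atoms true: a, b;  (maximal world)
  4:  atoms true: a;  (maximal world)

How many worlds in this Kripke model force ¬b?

2

0: does not force it — 0 ⊮ ¬b since 3 is accessible from 0 and 3 ⊩ b.
1: does not force it — 1 ⊮ ¬b since 3 is accessible from 1 and 3 ⊩ b.
2: forces it.
3: does not force it — 3 ⊮ ¬b since 3 is accessible from 3 and 3 ⊩ b.
4: forces it.
Worlds forcing the formula: {2, 4}.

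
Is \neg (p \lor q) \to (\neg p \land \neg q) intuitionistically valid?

Yes

This is a constructively valid De Morgan direction (negated disjunction to conjunction of negations), which is intuitionistically derivable.
From \neg (p \lor q): if p held then p \lor q would, contradiction — so \neg p; similarly \neg q.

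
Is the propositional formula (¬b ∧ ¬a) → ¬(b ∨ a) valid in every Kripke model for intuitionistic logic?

Yes

This is a constructively valid De Morgan direction (conjunction of negations to negated disjunction), which is intuitionistically derivable.
If both ¬b and ¬a hold at a world, no accessible world forces b or forces a, so none forces b ∨ a.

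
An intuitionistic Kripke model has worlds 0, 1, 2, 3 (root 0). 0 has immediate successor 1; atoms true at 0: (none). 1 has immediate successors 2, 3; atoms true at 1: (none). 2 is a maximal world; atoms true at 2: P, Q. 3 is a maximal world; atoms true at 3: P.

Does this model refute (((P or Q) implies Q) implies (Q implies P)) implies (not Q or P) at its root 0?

0 does not force (((P or Q) implies Q) implies (Q implies P)) implies (not Q or P): already at 0 itself, 0 forces ((P or Q) implies Q) implies (Q implies P) but 0 does not force not Q or P.
0 does not force not Q or P: neither disjunct is forced at 0.
0 does not force not Q since 2 is accessible from 0 and 2 forces Q.
So the root 0 does not force (((P or Q) implies Q) implies (Q implies P)) implies (not Q or P); the model is a countermodel.

Yes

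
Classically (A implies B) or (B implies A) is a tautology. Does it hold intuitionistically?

No

This is the Gödel–Dummett linearity axiom, which is not intuitionistically valid.
A Kripke countermodel: worlds a, b, c; order generated by a <= b, a <= c; atoms true at each world — a:{}; b:{A}; c:{B}.
a does not force (A implies B) or (B implies A): neither disjunct is forced at a.
a does not force A implies B: at the accessible world b, b forces A but b does not force B.
b lacks atom B, so b does not force B.
So the root a does not force the formula.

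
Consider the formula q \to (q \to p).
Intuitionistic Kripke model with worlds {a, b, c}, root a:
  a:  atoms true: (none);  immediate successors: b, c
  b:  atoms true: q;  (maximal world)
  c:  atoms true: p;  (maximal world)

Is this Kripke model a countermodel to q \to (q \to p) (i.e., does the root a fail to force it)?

Yes

a \nVdash q \to (q \to p): at the accessible world b, b \Vdash q but b \nVdash q \to p.
b \nVdash q \to p: already at b itself, b \Vdash q but b \nVdash p.
b lacks atom p, so b \nVdash p.
So the root a does not force q \to (q \to p); the model is a countermodel.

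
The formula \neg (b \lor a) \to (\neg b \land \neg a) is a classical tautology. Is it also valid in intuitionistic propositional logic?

This is a constructively valid De Morgan direction (negated disjunction to conjunction of negations), which is intuitionistically derivable.
From \neg (b \lor a): if b held then b \lor a would, contradiction — so \neg b; similarly \neg a.

Yes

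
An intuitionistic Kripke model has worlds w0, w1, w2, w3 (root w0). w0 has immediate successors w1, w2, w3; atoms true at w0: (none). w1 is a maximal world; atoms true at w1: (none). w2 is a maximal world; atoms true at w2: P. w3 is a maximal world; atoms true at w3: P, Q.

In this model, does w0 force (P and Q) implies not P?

w0 does not force (P and Q) implies not P: at the accessible world w3, w3 forces P and Q but w3 does not force not P.
w3 does not force not P since w3 is accessible from w3 and w3 forces P.

No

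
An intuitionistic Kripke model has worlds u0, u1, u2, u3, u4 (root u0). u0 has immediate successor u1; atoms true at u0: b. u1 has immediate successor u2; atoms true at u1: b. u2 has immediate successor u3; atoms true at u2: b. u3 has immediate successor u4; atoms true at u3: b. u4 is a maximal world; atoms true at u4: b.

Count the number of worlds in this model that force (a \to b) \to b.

u0: forces it.
u1: forces it.
u2: forces it.
u3: forces it.
u4: forces it.
Worlds forcing the formula: {u0, u1, u2, u3, u4}.

5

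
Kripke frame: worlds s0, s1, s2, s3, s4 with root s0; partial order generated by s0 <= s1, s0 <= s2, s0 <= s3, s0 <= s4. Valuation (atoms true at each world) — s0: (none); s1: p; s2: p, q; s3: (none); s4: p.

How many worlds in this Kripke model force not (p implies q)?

s0: does not force it — s0 does not force not (p implies q) since s2 is accessible from s0 and s2 forces p implies q.
s1: forces it.
s2: does not force it — s2 does not force not (p implies q) since s2 is accessible from s2 and s2 forces p implies q.
s3: does not force it — s3 does not force not (p implies q) since s3 is accessible from s3 and s3 forces p implies q.
s4: forces it.
Worlds forcing the formula: {s1, s4}.

2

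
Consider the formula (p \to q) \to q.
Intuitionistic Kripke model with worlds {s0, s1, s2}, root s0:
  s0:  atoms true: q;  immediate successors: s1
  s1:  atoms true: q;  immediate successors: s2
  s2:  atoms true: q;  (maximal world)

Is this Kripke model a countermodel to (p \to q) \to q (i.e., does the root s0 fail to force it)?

No

s0 \Vdash (p \to q) \to q: every world accessible from s0 that forces p \to q (namely s0, s1, s2) also forces q.
So the root s0 forces (p \to q) \to q; the model is not a countermodel.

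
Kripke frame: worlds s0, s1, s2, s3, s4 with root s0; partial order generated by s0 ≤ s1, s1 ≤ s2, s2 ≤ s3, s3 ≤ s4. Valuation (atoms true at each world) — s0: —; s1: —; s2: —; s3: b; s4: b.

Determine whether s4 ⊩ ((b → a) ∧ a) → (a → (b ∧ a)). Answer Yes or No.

s4 ⊩ ((b → a) ∧ a) → (a → (b ∧ a)) vacuously: no world accessible from s4 forces the antecedent (b → a) ∧ a.

Yes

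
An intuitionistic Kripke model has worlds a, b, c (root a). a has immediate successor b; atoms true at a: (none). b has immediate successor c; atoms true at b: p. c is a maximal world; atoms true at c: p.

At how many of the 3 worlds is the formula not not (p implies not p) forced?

a: does not force it — a does not force not not (p implies not p) since a is accessible from a and a forces not (p implies not p).
b: does not force it — b does not force not not (p implies not p) since b is accessible from b and b forces not (p implies not p).
c: does not force it — c does not force not not (p implies not p) since c is accessible from c and c forces not (p implies not p).
Worlds forcing the formula: { }.

0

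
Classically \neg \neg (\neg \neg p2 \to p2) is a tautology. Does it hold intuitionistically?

Yes

This is the double negation of double-negation elimination, which is intuitionistically derivable.
By Glivenko's theorem the double negation of any classical propositional tautology is intuitionistically provable; \neg \neg p2 \to p2 is classically a tautology.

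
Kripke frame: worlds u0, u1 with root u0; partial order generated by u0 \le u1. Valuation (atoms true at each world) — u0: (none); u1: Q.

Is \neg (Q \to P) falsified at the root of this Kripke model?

No

u0 \Vdash \neg (Q \to P): no world accessible from u0 forces Q \to P.
So the root u0 forces \neg (Q \to P); the model is not a countermodel.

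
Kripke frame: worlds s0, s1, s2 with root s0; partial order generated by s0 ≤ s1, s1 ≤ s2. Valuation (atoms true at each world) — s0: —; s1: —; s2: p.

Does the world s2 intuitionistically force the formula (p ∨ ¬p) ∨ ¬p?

Yes

s2 ⊩ (p ∨ ¬p) ∨ ¬p via the disjunct p ∨ ¬p.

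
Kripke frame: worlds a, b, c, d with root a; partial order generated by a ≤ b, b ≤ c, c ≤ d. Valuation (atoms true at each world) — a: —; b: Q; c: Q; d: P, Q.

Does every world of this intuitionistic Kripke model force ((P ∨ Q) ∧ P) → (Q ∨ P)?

a ⊩ ((P ∨ Q) ∧ P) → (Q ∨ P): every world accessible from a that forces (P ∨ Q) ∧ P (namely d) also forces Q ∨ P.
Since the root a forces ((P ∨ Q) ∧ P) → (Q ∨ P) and forcing is persistent (monotone upward), every world forces it.

Yes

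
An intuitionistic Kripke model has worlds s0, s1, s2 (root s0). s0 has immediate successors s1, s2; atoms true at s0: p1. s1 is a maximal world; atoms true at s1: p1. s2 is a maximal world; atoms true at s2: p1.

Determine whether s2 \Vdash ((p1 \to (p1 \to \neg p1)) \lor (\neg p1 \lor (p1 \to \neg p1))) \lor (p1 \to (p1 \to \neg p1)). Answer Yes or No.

s2 \nVdash ((p1 \to (p1 \to \neg p1)) \lor (\neg p1 \lor (p1 \to \neg p1))) \lor (p1 \to (p1 \to \neg p1)): neither disjunct is forced at s2.
s2 \nVdash (p1 \to (p1 \to \neg p1)) \lor (\neg p1 \lor (p1 \to \neg p1)): neither disjunct is forced at s2.
s2 \nVdash p1 \to (p1 \to \neg p1): already at s2 itself, s2 \Vdash p1 but s2 \nVdash p1 \to \neg p1.
s2 \nVdash p1 \to \neg p1: already at s2 itself, s2 \Vdash p1 but s2 \nVdash \neg p1.
s2 \nVdash \neg p1 since s2 is accessible from s2 and s2 \Vdash p1.

No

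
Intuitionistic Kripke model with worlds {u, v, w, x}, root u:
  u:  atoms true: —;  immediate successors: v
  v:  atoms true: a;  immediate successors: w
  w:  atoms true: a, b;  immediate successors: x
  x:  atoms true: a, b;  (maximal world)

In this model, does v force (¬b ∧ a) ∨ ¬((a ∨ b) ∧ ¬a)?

Yes

v ⊩ (¬b ∧ a) ∨ ¬((a ∨ b) ∧ ¬a) via the disjunct ¬((a ∨ b) ∧ ¬a).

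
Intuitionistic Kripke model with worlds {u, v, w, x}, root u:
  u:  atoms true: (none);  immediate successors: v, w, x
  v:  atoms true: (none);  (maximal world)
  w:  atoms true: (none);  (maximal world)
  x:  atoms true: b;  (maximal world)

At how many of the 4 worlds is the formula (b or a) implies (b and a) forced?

u: does not force it — u does not force (b or a) implies (b and a): at the accessible world x, x forces b or a but x does not force b and a.
v: forces it.
w: forces it.
x: does not force it.
Worlds forcing the formula: {v, w}.

2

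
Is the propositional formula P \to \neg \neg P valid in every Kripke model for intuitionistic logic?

Yes

This is double-negation introduction, which is intuitionistically derivable.
If a world forces P then every accessible world forces P (persistence), so none forces \neg P; hence \neg \neg P.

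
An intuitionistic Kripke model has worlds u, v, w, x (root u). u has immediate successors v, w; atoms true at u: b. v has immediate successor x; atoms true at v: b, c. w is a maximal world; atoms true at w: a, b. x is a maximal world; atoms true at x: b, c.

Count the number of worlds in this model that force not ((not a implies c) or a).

0

u: does not force it — u does not force not ((not a implies c) or a) since u is accessible from u and u forces (not a implies c) or a.
v: does not force it — v does not force not ((not a implies c) or a) since v is accessible from v and v forces (not a implies c) or a.
w: does not force it — w does not force not ((not a implies c) or a) since w is accessible from w and w forces (not a implies c) or a.
x: does not force it.
Worlds forcing the formula: { }.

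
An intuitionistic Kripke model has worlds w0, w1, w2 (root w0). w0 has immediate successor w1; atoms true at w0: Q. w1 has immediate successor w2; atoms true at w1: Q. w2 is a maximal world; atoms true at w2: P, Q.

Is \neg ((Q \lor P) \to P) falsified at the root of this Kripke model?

Yes

w0 \nVdash \neg ((Q \lor P) \to P) since w2 is accessible from w0 and w2 \Vdash (Q \lor P) \to P.
w2 \Vdash (Q \lor P) \to P: every world accessible from w2 that forces Q \lor P (namely w2) also forces P.
So the root w0 does not force \neg ((Q \lor P) \to P); the model is a countermodel.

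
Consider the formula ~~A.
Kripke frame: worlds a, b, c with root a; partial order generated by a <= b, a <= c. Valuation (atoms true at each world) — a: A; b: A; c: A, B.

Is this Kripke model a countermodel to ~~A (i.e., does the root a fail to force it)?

No

a ||- ~~A: no world accessible from a forces ~A.
So the root a forces ~~A; the model is not a countermodel.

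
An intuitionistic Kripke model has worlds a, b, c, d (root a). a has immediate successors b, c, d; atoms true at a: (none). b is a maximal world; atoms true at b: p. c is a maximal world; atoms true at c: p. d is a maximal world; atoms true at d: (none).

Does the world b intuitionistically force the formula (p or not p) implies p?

Yes

b forces (p or not p) implies p: every world accessible from b that forces p or not p (namely b) also forces p.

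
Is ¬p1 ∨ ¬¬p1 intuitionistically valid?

This is the weak law of excluded middle, which is not intuitionistically valid.
A Kripke countermodel: worlds w0, w1, w2; order generated by w0 ≤ w1, w0 ≤ w2; atoms true at each world — w0:{}; w1:{p1}; w2:{}.
w0 ⊮ ¬p1 ∨ ¬¬p1: neither disjunct is forced at w0.
w0 ⊮ ¬p1 since w1 is accessible from w0 and w1 ⊩ p1.
So the root w0 does not force the formula.

No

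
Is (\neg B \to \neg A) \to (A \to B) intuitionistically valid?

No

This is the converse of contraposition, which is not intuitionistically valid.
A Kripke countermodel: worlds s0, s1; order generated by s0 \le s1; atoms true at each world — s0:{A}; s1:{A,B}.
s0 \nVdash (\neg B \to \neg A) \to (A \to B): already at s0 itself, s0 \Vdash \neg B \to \neg A but s0 \nVdash A \to B.
s0 \nVdash A \to B: already at s0 itself, s0 \Vdash A but s0 \nVdash B.
s0 lacks atom B, so s0 \nVdash B.
So the root s0 does not force the formula.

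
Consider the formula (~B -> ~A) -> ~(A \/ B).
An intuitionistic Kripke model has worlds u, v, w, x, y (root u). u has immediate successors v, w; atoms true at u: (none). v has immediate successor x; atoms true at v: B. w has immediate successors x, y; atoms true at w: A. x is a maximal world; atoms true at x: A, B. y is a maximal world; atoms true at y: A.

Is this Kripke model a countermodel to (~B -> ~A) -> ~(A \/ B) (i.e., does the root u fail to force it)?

u ||-/- (~B -> ~A) -> ~(A \/ B): at the accessible world v, v ||- ~B -> ~A but v ||-/- ~(A \/ B).
v ||-/- ~(A \/ B) since v is accessible from v and v ||- A \/ B.
v ||- A \/ B via the disjunct B.
So the root u does not force (~B -> ~A) -> ~(A \/ B); the model is a countermodel.

Yes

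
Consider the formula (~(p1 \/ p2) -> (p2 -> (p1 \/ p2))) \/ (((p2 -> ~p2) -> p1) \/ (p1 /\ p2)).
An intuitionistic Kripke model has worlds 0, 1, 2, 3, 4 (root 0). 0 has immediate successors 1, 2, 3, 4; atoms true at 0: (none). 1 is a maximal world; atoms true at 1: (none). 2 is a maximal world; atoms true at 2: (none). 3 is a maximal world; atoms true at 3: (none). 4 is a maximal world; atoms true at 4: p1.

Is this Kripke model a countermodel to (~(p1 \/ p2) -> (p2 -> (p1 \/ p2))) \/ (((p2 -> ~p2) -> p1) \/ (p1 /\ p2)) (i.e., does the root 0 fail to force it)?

No

0 ||- (~(p1 \/ p2) -> (p2 -> (p1 \/ p2))) \/ (((p2 -> ~p2) -> p1) \/ (p1 /\ p2)) via the disjunct ~(p1 \/ p2) -> (p2 -> (p1 \/ p2)).
So the root 0 forces (~(p1 \/ p2) -> (p2 -> (p1 \/ p2))) \/ (((p2 -> ~p2) -> p1) \/ (p1 /\ p2)); the model is not a countermodel.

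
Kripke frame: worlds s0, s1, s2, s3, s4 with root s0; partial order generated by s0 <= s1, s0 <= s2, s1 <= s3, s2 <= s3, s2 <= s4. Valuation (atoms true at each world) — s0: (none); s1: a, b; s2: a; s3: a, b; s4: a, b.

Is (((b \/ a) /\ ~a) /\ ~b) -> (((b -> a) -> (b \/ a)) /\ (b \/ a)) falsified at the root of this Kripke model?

No

s0 ||- (((b \/ a) /\ ~a) /\ ~b) -> (((b -> a) -> (b \/ a)) /\ (b \/ a)) vacuously: no world accessible from s0 forces the antecedent ((b \/ a) /\ ~a) /\ ~b.
So the root s0 forces (((b \/ a) /\ ~a) /\ ~b) -> (((b -> a) -> (b \/ a)) /\ (b \/ a)); the model is not a countermodel.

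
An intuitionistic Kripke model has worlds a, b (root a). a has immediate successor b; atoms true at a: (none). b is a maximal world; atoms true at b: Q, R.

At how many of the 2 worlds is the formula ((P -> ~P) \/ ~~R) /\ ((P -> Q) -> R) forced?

a: does not force it — a ||-/- ((P -> ~P) \/ ~~R) /\ ((P -> Q) -> R) since a fails (P -> Q) -> R.
b: forces it.
Worlds forcing the formula: {b}.

1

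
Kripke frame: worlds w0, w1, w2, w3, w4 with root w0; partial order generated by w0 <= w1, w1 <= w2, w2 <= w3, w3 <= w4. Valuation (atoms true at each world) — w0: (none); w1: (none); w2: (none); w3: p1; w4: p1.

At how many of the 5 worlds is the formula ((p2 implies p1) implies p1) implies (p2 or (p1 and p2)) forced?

w0: does not force it — w0 does not force ((p2 implies p1) implies p1) implies (p2 or (p1 and p2)): at the accessible world w3, w3 forces (p2 implies p1) implies p1 but w3 does not force p2 or (p1 and p2).
w1: does not force it — w1 does not force ((p2 implies p1) implies p1) implies (p2 or (p1 and p2)): at the accessible world w3, w3 forces (p2 implies p1) implies p1 but w3 does not force p2 or (p1 and p2).
w2: does not force it.
w3: does not force it.
w4: does not force it.
Worlds forcing the formula: { }.

0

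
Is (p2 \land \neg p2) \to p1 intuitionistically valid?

This is an instance of ex falso quodlibet, which is intuitionistically derivable.
No world can force both p2 and \neg p2, so the antecedent p2 \land \neg p2 is never forced and the implication holds vacuously at every world.

Yes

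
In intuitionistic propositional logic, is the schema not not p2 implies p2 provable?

No

This is double-negation elimination, which is not intuitionistically valid.
A Kripke countermodel: worlds s0, s1; order generated by s0 <= s1; atoms true at each world — s0:{}; s1:{p2}.
s0 does not force not not p2 implies p2: already at s0 itself, s0 forces not not p2 but s0 does not force p2.
s0 lacks atom p2, so s0 does not force p2.
So the root s0 does not force the formula.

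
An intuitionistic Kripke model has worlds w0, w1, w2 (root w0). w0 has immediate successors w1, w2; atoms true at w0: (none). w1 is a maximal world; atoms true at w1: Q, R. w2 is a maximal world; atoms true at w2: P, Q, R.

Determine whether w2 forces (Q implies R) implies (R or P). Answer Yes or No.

w2 forces (Q implies R) implies (R or P): every world accessible from w2 that forces Q implies R (namely w2) also forces R or P.

Yes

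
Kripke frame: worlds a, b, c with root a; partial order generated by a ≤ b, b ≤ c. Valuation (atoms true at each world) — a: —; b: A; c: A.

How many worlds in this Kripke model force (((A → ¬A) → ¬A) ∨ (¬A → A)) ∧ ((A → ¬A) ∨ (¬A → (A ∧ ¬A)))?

a: forces it.
b: forces it.
c: forces it.
Worlds forcing the formula: {a, b, c}.

3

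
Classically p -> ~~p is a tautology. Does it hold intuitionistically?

Yes

This is double-negation introduction, which is intuitionistically derivable.
If a world forces p then every accessible world forces p (persistence), so none forces ~p; hence ~~p.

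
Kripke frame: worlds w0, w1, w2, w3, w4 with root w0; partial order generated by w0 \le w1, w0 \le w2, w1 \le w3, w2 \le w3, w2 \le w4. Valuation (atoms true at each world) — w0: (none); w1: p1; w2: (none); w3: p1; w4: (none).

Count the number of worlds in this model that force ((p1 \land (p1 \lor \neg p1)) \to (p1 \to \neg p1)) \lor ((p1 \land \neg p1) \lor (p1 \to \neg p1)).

1

w0: does not force it — w0 \nVdash ((p1 \land (p1 \lor \neg p1)) \to (p1 \to \neg p1)) \lor ((p1 \land \neg p1) \lor (p1 \to \neg p1)): neither disjunct is forced at w0.
w1: does not force it — w1 \nVdash ((p1 \land (p1 \lor \neg p1)) \to (p1 \to \neg p1)) \lor ((p1 \land \neg p1) \lor (p1 \to \neg p1)): neither disjunct is forced at w1.
w2: does not force it — w2 \nVdash ((p1 \land (p1 \lor \neg p1)) \to (p1 \to \neg p1)) \lor ((p1 \land \neg p1) \lor (p1 \to \neg p1)): neither disjunct is forced at w2.
w3: does not force it.
w4: forces it.
Worlds forcing the formula: {w4}.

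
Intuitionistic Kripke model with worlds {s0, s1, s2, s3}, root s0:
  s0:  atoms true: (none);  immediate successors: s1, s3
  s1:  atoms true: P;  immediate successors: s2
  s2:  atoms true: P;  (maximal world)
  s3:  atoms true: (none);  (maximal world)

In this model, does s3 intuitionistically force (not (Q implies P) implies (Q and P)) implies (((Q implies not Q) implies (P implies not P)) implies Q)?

No

s3 does not force (not (Q implies P) implies (Q and P)) implies (((Q implies not Q) implies (P implies not P)) implies Q): already at s3 itself, s3 forces not (Q implies P) implies (Q and P) but s3 does not force ((Q implies not Q) implies (P implies not P)) implies Q.
s3 does not force ((Q implies not Q) implies (P implies not P)) implies Q: already at s3 itself, s3 forces (Q implies not Q) implies (P implies not P) but s3 does not force Q.
s3 lacks atom Q, so s3 does not force Q.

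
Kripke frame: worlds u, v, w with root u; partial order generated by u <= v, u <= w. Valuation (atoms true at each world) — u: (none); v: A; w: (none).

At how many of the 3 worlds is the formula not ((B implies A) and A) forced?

u: does not force it — u does not force not ((B implies A) and A) since v is accessible from u and v forces (B implies A) and A.
v: does not force it — v does not force not ((B implies A) and A) since v is accessible from v and v forces (B implies A) and A.
w: forces it.
Worlds forcing the formula: {w}.

1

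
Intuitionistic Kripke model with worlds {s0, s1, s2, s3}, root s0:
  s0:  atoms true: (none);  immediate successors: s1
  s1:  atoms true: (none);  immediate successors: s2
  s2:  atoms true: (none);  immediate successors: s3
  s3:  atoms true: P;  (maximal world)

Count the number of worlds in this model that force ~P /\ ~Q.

0

s0: does not force it — s0 ||-/- ~P /\ ~Q since s0 fails ~P.
s1: does not force it — s1 ||-/- ~P /\ ~Q since s1 fails ~P.
s2: does not force it.
s3: does not force it.
Worlds forcing the formula: { }.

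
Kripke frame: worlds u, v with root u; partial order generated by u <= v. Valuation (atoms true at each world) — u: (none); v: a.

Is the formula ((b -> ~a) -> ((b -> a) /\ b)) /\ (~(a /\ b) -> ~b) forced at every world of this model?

Not every world: u ||-/- ((b -> ~a) -> ((b -> a) /\ b)) /\ (~(a /\ b) -> ~b).
u ||-/- ((b -> ~a) -> ((b -> a) /\ b)) /\ (~(a /\ b) -> ~b) since u fails (b -> ~a) -> ((b -> a) /\ b).

No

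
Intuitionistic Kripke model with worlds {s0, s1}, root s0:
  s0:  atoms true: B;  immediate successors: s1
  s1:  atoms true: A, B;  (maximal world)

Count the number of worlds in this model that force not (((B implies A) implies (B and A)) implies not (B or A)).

2

s0: forces it.
s1: forces it.
Worlds forcing the formula: {s0, s1}.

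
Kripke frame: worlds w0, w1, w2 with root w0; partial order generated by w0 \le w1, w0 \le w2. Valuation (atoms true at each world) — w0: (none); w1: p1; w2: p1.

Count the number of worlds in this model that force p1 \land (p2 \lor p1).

2

w0: does not force it — w0 \nVdash p1 \land (p2 \lor p1) since w0 fails p1.
w1: forces it.
w2: forces it.
Worlds forcing the formula: {w1, w2}.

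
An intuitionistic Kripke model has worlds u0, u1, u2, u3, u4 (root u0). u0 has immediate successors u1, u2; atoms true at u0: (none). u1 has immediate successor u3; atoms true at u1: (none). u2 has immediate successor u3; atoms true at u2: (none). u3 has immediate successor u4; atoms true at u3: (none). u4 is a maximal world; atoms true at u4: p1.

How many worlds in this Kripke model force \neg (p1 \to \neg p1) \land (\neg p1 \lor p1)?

1

u0: does not force it — u0 \nVdash \neg (p1 \to \neg p1) \land (\neg p1 \lor p1) since u0 fails \neg p1 \lor p1.
u1: does not force it — u1 \nVdash \neg (p1 \to \neg p1) \land (\neg p1 \lor p1) since u1 fails \neg p1 \lor p1.
u2: does not force it.
u3: does not force it.
u4: forces it.
Worlds forcing the formula: {u4}.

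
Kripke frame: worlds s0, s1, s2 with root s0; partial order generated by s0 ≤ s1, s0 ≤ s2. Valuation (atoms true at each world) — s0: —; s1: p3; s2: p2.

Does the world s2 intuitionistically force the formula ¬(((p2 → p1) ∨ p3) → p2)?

s2 ⊮ ¬(((p2 → p1) ∨ p3) → p2) since s2 is accessible from s2 and s2 ⊩ ((p2 → p1) ∨ p3) → p2.
s2 ⊩ ((p2 → p1) ∨ p3) → p2 vacuously: no world accessible from s2 forces the antecedent (p2 → p1) ∨ p3.

No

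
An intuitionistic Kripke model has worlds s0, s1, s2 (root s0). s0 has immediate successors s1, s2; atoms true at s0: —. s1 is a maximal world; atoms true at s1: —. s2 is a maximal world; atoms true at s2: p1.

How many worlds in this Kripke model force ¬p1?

s0: does not force it — s0 ⊮ ¬p1 since s2 is accessible from s0 and s2 ⊩ p1.
s1: forces it.
s2: does not force it — s2 ⊮ ¬p1 since s2 is accessible from s2 and s2 ⊩ p1.
Worlds forcing the formula: {s1}.

1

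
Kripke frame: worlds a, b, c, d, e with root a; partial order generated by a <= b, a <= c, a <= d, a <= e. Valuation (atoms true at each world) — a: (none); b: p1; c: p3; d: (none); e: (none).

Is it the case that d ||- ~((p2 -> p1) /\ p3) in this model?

d ||- ~((p2 -> p1) /\ p3): no world accessible from d forces (p2 -> p1) /\ p3.

Yes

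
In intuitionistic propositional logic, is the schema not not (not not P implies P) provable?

This is the double negation of double-negation elimination, which is intuitionistically derivable.
By Glivenko's theorem the double negation of any classical propositional tautology is intuitionistically provable; not not P implies P is classically a tautology.

Yes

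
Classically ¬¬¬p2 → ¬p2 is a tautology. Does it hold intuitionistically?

This is triple-negation reduction, which is intuitionistically derivable.
Assume ¬¬¬p2 and suppose p2. Then ¬¬p2 (double-negation introduction), contradicting ¬¬¬p2. So ¬p2.

Yes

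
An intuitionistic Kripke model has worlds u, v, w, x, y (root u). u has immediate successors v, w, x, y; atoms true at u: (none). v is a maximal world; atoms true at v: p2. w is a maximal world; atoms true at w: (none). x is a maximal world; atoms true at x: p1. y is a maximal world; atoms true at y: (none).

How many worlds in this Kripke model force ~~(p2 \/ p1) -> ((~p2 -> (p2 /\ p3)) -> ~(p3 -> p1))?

u: does not force it — u ||-/- ~~(p2 \/ p1) -> ((~p2 -> (p2 /\ p3)) -> ~(p3 -> p1)): at the accessible world v, v ||- ~~(p2 \/ p1) but v ||-/- (~p2 -> (p2 /\ p3)) -> ~(p3 -> p1).
v: does not force it.
w: forces it.
x: forces it.
y: forces it.
Worlds forcing the formula: {w, x, y}.

3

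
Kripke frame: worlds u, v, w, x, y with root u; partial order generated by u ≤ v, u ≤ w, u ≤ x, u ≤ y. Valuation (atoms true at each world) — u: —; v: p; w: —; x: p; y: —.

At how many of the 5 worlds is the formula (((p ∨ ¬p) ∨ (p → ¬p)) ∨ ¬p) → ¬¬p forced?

2

u: does not force it — u ⊮ (((p ∨ ¬p) ∨ (p → ¬p)) ∨ ¬p) → ¬¬p: at the accessible world w, w ⊩ ((p ∨ ¬p) ∨ (p → ¬p)) ∨ ¬p but w ⊮ ¬¬p.
v: forces it.
w: does not force it.
x: forces it.
y: does not force it.
Worlds forcing the formula: {v, x}.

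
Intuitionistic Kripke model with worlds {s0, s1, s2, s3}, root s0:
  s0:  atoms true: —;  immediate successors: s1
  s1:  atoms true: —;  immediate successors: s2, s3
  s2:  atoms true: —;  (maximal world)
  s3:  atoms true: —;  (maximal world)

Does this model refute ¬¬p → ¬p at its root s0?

No

s0 ⊩ ¬¬p → ¬p vacuously: no world accessible from s0 forces the antecedent ¬¬p.
So the root s0 forces ¬¬p → ¬p; the model is not a countermodel.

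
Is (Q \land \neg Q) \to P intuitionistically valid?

Yes

This is an instance of ex falso quodlibet, which is intuitionistically derivable.
No world can force both Q and \neg Q, so the antecedent Q \land \neg Q is never forced and the implication holds vacuously at every world.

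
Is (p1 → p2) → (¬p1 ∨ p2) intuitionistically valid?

This is the material-implication-as-disjunction principle, which is not intuitionistically valid.
A Kripke countermodel: worlds s0, s1; order generated by s0 ≤ s1; atoms true at each world — s0:{}; s1:{p1,p2}.
s0 ⊮ (p1 → p2) → (¬p1 ∨ p2): already at s0 itself, s0 ⊩ p1 → p2 but s0 ⊮ ¬p1 ∨ p2.
s0 ⊮ ¬p1 ∨ p2: neither disjunct is forced at s0.
s0 ⊮ ¬p1 since s1 is accessible from s0 and s1 ⊩ p1.
So the root s0 does not force the formula.

No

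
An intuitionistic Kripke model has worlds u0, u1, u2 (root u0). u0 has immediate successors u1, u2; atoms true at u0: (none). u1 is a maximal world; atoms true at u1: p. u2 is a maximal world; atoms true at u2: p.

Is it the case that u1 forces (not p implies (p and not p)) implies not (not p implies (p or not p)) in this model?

No

u1 does not force (not p implies (p and not p)) implies not (not p implies (p or not p)): already at u1 itself, u1 forces not p implies (p and not p) but u1 does not force not (not p implies (p or not p)).
u1 does not force not (not p implies (p or not p)) since u1 is accessible from u1 and u1 forces not p implies (p or not p).
u1 forces not p implies (p or not p) vacuously: no world accessible from u1 forces the antecedent not p.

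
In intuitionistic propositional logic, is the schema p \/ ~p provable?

This is the law of excluded middle, which is not intuitionistically valid.
A Kripke countermodel: worlds u, v; order generated by u <= v; atoms true at each world — u:{}; v:{p}.
u ||-/- p \/ ~p: neither disjunct is forced at u.
u lacks atom p, so u ||-/- p.
So the root u does not force the formula.

No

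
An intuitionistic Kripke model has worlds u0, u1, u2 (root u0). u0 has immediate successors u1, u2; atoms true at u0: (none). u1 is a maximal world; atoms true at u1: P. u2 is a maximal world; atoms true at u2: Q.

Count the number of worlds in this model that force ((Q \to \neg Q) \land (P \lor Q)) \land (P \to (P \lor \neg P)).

u0: does not force it — u0 \nVdash ((Q \to \neg Q) \land (P \lor Q)) \land (P \to (P \lor \neg P)) since u0 fails (Q \to \neg Q) \land (P \lor Q).
u1: forces it.
u2: does not force it — u2 \nVdash ((Q \to \neg Q) \land (P \lor Q)) \land (P \to (P \lor \neg P)) since u2 fails (Q \to \neg Q) \land (P \lor Q).
Worlds forcing the formula: {u1}.

1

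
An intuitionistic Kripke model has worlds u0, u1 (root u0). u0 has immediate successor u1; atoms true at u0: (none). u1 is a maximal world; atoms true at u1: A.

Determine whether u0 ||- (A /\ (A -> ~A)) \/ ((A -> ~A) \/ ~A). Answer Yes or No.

No

u0 ||-/- (A /\ (A -> ~A)) \/ ((A -> ~A) \/ ~A): neither disjunct is forced at u0.
u0 ||-/- A /\ (A -> ~A) since u0 fails A.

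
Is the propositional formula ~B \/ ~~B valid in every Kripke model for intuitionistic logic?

No

This is the weak law of excluded middle, which is not intuitionistically valid.
A Kripke countermodel: worlds u, v, w; order generated by u <= v, u <= w; atoms true at each world — u:{}; v:{B}; w:{}.
u ||-/- ~B \/ ~~B: neither disjunct is forced at u.
u ||-/- ~B since v is accessible from u and v ||- B.
So the root u does not force the formula.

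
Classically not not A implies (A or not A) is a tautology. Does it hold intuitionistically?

This is a variant of double-negation elimination (deriving excluded middle from double negation), which is not intuitionistically valid.
A Kripke countermodel: worlds 0, 1; order generated by 0 <= 1; atoms true at each world — 0:{}; 1:{A}.
0 does not force not not A implies (A or not A): already at 0 itself, 0 forces not not A but 0 does not force A or not A.
0 does not force A or not A: neither disjunct is forced at 0.
0 lacks atom A, so 0 does not force A.
So the root 0 does not force the formula.

No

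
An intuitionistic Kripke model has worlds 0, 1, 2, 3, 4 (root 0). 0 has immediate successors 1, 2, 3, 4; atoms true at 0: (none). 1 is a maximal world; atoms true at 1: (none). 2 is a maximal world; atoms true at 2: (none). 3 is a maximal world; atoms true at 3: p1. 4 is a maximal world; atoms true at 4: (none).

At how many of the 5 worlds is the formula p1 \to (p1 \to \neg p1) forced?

3

0: does not force it — 0 \nVdash p1 \to (p1 \to \neg p1): at the accessible world 3, 3 \Vdash p1 but 3 \nVdash p1 \to \neg p1.
1: forces it.
2: forces it.
3: does not force it — 3 \nVdash p1 \to (p1 \to \neg p1): already at 3 itself, 3 \Vdash p1 but 3 \nVdash p1 \to \neg p1.
4: forces it.
Worlds forcing the formula: {1, 2, 4}.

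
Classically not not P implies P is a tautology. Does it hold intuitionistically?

This is double-negation elimination, which is not intuitionistically valid.
A Kripke countermodel: worlds u0, u1; order generated by u0 <= u1; atoms true at each world — u0:{}; u1:{P}.
u0 does not force not not P implies P: already at u0 itself, u0 forces not not P but u0 does not force P.
u0 lacks atom P, so u0 does not force P.
So the root u0 does not force the formula.

No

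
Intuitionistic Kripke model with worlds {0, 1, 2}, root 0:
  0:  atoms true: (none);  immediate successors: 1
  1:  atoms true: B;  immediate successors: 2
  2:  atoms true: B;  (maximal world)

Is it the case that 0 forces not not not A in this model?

0 forces not not not A: no world accessible from 0 forces not not A.

Yes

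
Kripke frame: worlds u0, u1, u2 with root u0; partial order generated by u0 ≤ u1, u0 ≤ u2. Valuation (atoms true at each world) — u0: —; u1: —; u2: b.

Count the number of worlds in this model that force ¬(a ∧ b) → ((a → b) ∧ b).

u0: does not force it — u0 ⊮ ¬(a ∧ b) → ((a → b) ∧ b): already at u0 itself, u0 ⊩ ¬(a ∧ b) but u0 ⊮ (a → b) ∧ b.
u1: does not force it — u1 ⊮ ¬(a ∧ b) → ((a → b) ∧ b): already at u1 itself, u1 ⊩ ¬(a ∧ b) but u1 ⊮ (a → b) ∧ b.
u2: forces it.
Worlds forcing the formula: {u2}.

1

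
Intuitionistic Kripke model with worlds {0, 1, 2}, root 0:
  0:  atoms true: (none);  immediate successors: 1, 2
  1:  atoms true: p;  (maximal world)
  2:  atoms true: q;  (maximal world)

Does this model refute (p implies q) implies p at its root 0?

Yes

0 does not force (p implies q) implies p: at the accessible world 2, 2 forces p implies q but 2 does not force p.
2 lacks atom p, so 2 does not force p.
So the root 0 does not force (p implies q) implies p; the model is a countermodel.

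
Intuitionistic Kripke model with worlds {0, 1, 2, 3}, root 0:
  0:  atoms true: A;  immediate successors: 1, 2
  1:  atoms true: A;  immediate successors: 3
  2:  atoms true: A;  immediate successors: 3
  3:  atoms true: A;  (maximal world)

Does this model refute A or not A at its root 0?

0 forces A or not A via the disjunct A.
So the root 0 forces A or not A; the model is not a countermodel.

No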